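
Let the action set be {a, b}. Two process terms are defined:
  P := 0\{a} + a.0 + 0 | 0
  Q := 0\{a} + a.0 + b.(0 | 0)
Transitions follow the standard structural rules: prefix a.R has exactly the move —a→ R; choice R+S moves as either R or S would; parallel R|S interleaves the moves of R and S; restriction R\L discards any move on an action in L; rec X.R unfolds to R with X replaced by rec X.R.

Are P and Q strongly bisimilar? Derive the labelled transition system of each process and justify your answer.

P ≁ Q

LTS(P): 2 reachable states
  p0 = 0\{a} + a.0 + 0 | 0 :: —a→ p1
  p1 = 0 :: stopped
LTS(Q): 3 reachable states
  q0 = 0\{a} + a.0 + b.(0 | 0) :: —a→ q1, —b→ q2
  q1 = 0 :: stopped
  q2 = 0 | 0 :: stopped
Bisimilarity quotient blocks:
  B0 = {p0}
  B1 = {p1, q1, q2}
  B2 = {q0}
p0 ∈ B0, q0 ∈ B2 → different blocks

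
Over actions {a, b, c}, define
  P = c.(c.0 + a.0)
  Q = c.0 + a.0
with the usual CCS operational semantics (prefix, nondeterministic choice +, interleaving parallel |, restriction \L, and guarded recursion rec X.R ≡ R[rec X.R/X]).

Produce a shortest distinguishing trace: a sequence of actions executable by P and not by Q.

ca

LTS(P): 3 reachable states
  p0 = c.(c.0 + a.0) | —c→ p1
  p1 = c.0 + a.0 | —a→ p2, —c→ p2
  p2 = 0 | deadlocked
LTS(Q): 2 reachable states
  q0 = c.0 + a.0 | —a→ q1, —c→ q1
  q1 = 0 | deadlocked
Run σ = ⟨ca⟩ on P: start {p0}
  after c @ step 1: {p1}
  after a @ step 2: {p2}
  ✓ P
Run σ = ⟨ca⟩ on Q: start {q0}
  after c @ step 1: {q1}
  after a @ step 2: no successor for Q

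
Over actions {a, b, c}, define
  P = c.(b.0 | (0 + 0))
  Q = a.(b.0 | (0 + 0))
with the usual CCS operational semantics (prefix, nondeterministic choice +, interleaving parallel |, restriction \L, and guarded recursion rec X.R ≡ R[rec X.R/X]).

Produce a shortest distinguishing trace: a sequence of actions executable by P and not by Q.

c

P's transition system — 3 states:
  u0 = c.(b.0 | (0 + 0)) → —c→ u1
  u1 = b.0 | (0 + 0) → —b→ u2
  u2 = 0 | (0 + 0) → ·
Q's transition system — 3 states:
  v0 = a.(b.0 | (0 + 0)) → —a→ v1
  v1 = b.0 | (0 + 0) → —b→ v2
  v2 = 0 | (0 + 0) → ·
Executing c from P (initial set {u0}):
  step 1 (c): {u1}
  ✓ P
Executing c from Q (initial set {v0}):
  step 1 (c): ∅  — Q cannot continue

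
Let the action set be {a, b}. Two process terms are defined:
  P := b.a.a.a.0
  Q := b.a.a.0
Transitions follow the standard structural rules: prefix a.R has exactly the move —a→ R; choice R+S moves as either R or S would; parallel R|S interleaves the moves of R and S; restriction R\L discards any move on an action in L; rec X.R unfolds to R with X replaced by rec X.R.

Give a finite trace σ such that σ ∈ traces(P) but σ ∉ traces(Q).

Reachable graph of P (5 states):
  p0 = b.a.a.a.0 :: -b-> p1
  p1 = a.a.a.0 :: -a-> p2
  p2 = a.a.0 :: -a-> p3
  p3 = a.0 :: -a-> p4
  p4 = 0 :: (no moves)
Reachable graph of Q (4 states):
  q0 = b.a.a.0 :: -b-> q1
  q1 = a.a.0 :: -a-> q2
  q2 = a.0 :: -a-> q3
  q3 = 0 :: (no moves)
Run σ = ⟨baaa⟩ on P: start {p0}
  after b @ step 1: {p1}
  after a @ step 2: {p2}
  after a @ step 3: {p3}
  after a @ step 4: {p4}
  ✓ P
Run σ = ⟨baaa⟩ on Q: start {q0}
  after b @ step 1: {q1}
  after a @ step 2: {q2}
  after a @ step 3: {q3}
  after a @ step 4: no successor for Q

baaa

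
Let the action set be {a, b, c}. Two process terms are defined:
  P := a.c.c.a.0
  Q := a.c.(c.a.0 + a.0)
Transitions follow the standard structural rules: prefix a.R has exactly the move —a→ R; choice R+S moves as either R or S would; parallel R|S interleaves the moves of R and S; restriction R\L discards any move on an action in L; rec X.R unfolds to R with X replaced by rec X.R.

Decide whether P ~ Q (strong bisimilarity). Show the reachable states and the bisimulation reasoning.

NO

Reachable graph of P (5 states):
  m0 = a.c.c.a.0 has moves --a--▸ m1
  m1 = c.c.a.0 has moves --c--▸ m2
  m2 = c.a.0 has moves --c--▸ m3
  m3 = a.0 has moves --a--▸ m4
  m4 = 0 has moves deadlocked
Reachable graph of Q (5 states):
  n0 = a.c.(c.a.0 + a.0) has moves --a--▸ n1
  n1 = c.(c.a.0 + a.0) has moves --c--▸ n2
  n2 = c.a.0 + a.0 has moves --a--▸ n3, --c--▸ n4
  n3 = 0 has moves deadlocked
  n4 = a.0 has moves --a--▸ n3
Coarsest stable partition (strong bisimilarity classes):
  B0 = {m0}
  B1 = {m1}
  B2 = {m2}
  B3 = {m3, n4}
  B4 = {m4, n3}
  B5 = {n0}
  B6 = {n1}
  B7 = {n2}
m0 ∈ B0, n0 ∈ B5 → different blocks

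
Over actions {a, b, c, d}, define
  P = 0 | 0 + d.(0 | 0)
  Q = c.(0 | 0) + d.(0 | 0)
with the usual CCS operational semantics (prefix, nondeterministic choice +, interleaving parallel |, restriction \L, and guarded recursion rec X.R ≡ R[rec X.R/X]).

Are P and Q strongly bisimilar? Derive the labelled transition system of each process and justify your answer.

P ≁ Q

P's transition system — 2 states:
  s0 = 0 | 0 + d.(0 | 0) ⊢ ··d··> s1
  s1 = 0 | 0 ⊢ deadlocked
Q's transition system — 2 states:
  t0 = c.(0 | 0) + d.(0 | 0) ⊢ ··c··> t1, ··d··> t1
  t1 = 0 | 0 ⊢ deadlocked
Bisimilarity quotient blocks:
  B0 = {s0}
  B1 = {s1, t1}
  B2 = {t0}
s0 ∈ B0, t0 ∈ B2 → different blocks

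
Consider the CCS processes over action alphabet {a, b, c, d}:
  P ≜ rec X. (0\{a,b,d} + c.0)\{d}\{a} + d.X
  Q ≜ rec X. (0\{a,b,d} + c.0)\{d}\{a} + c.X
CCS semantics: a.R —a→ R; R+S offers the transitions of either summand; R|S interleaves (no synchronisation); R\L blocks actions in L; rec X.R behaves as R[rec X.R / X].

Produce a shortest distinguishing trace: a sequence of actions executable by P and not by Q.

d

P's transition system — 2 states:
  m0 = rec X. (0\{a,b,d} + c.0)\{d}\{a} + d.X | =c=> m1, =d=> m0
  m1 = 0\{d}\{a} | ·
Q's transition system — 2 states:
  n0 = rec X. (0\{a,b,d} + c.0)\{d}\{a} + c.X | =c=> n0, =c=> n1
  n1 = 0\{d}\{a} | ·
Trace ⟨d⟩ through P, begin at {m0}:
  [1] d ⇒ {m0}
  ✓ P
Trace ⟨d⟩ through Q, begin at {n0}:
  [1] d ⇒ ∅ (Q stuck)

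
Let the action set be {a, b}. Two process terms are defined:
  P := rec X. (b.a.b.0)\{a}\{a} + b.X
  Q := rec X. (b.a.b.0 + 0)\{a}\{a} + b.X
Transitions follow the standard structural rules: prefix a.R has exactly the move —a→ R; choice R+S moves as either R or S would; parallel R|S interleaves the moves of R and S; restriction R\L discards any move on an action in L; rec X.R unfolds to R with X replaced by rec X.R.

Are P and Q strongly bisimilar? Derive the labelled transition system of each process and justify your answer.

P's transition system — 2 states:
  u0 = rec X. (b.a.b.0)\{a}\{a} + b.X :: —b→ u0, —b→ u1
  u1 = (a.b.0)\{a}\{a} :: ·
Q's transition system — 2 states:
  v0 = rec X. (b.a.b.0 + 0)\{a}\{a} + b.X :: —b→ v0, —b→ v1
  v1 = (a.b.0)\{a}\{a} :: ·
Bisimilarity quotient blocks:
  B0 = {u0, v0}
  B1 = {u1, v1}
u0 ∈ B0, v0 ∈ B0 → same block

YES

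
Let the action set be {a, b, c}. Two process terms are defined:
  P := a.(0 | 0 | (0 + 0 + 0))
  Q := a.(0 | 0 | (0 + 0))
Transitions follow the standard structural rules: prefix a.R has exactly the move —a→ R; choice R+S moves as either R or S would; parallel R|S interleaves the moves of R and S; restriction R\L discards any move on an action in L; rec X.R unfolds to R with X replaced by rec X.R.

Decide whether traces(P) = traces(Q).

trace-equivalent

P's transition system — 2 states:
  s0 = a.(0 | 0 | (0 + 0 + 0)) has moves ··a··> s1
  s1 = 0 | 0 | (0 + 0 + 0) has moves ·
Q's transition system — 2 states:
  t0 = a.(0 | 0 | (0 + 0)) has moves ··a··> t1
  t1 = 0 | 0 | (0 + 0) has moves ·
Coarsest stable partition (strong bisimilarity classes):
  B0 = {s0, t0}
  B1 = {s1, t1}
s0 ∈ B0, t0 ∈ B0 → same block
Bisimilar ⇒ trace-equivalent.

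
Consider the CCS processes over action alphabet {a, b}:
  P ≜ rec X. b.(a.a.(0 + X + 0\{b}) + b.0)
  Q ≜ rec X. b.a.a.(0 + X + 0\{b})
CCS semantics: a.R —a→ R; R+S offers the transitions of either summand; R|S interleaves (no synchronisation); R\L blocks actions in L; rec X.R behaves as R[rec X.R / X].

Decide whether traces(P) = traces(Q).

trace-distinct — witness ⟨bb⟩

P's transition system — 5 states:
  s0 = rec X. b.(a.a.(0 + X + 0\{b}) + b.0) | =b=> s1
  s1 = a.a.(0 + (rec X. b.(a.a.(0 + X + 0\{b}) + b.0)) + 0\{b}) + b.0 | =a=> s2, =b=> s3
  s2 = a.(0 + (rec X. b.(a.a.(0 + X + 0\{b}) + b.0)) + 0\{b}) | =a=> s4
  s3 = 0 | (no moves)
  s4 = 0 + (rec X. b.(a.a.(0 + X + 0\{b}) + b.0)) + 0\{b} | =b=> s1
Q's transition system — 4 states:
  t0 = rec X. b.a.a.(0 + X + 0\{b}) | =b=> t1
  t1 = a.a.(0 + (rec X. b.a.a.(0 + X + 0\{b})) + 0\{b}) | =a=> t2
  t2 = a.(0 + (rec X. b.a.a.(0 + X + 0\{b})) + 0\{b}) | =a=> t3
  t3 = 0 + (rec X. b.a.a.(0 + X + 0\{b})) + 0\{b} | =b=> t1
Trace ⟨bb⟩ through P, begin at {s0}:
  step 1 (b): {s1}
  step 2 (b): {s3}
  P completes σ.
Trace ⟨bb⟩ through Q, begin at {t0}:
  step 1 (b): {t1}
  step 2 (b): ∅ (Q stuck)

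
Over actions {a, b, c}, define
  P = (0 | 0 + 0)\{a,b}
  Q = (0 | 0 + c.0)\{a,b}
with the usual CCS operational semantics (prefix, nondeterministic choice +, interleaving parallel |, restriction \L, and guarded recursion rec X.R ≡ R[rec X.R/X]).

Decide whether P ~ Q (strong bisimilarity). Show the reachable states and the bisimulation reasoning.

P ≁ Q

Reachable graph of P (1 states):
  m0 = (0 | 0 + 0)\{a,b} :: deadlocked
Reachable graph of Q (2 states):
  n0 = (0 | 0 + c.0)\{a,b} :: --c--▸ n1
  n1 = 0\{a,b} :: deadlocked
Coarsest stable partition (strong bisimilarity classes):
  B0 = {m0, n1}
  B1 = {n0}
m0 ∈ B0, n0 ∈ B1 → different blocks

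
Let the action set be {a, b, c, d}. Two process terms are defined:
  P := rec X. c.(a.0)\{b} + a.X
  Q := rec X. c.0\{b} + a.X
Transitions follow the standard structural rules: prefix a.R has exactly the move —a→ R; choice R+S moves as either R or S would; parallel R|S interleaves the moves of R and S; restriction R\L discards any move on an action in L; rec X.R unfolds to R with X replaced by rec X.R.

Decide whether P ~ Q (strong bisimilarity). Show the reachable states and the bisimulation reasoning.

P ≁ Q

Reachable graph of P (3 states):
  u0 = rec X. c.(a.0)\{b} + a.X has moves —a→ u0, —c→ u1
  u1 = (a.0)\{b} has moves —a→ u2
  u2 = 0\{b} has moves stopped
Reachable graph of Q (2 states):
  v0 = rec X. c.0\{b} + a.X has moves —a→ v0, —c→ v1
  v1 = 0\{b} has moves stopped
Coarsest stable partition (strong bisimilarity classes):
  B0 = {u0}
  B1 = {u1}
  B2 = {u2, v1}
  B3 = {v0}
u0 ∈ B0, v0 ∈ B3 → different blocks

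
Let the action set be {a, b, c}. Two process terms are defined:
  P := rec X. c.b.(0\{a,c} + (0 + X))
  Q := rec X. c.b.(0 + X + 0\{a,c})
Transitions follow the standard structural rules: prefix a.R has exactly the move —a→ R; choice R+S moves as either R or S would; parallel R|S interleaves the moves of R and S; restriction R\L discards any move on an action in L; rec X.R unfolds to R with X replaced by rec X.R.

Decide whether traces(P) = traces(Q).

Reachable graph of P (3 states):
  m0 = rec X. c.b.(0\{a,c} + (0 + X)) → -c-> m1
  m1 = b.(0\{a,c} + (0 + (rec X. c.b.(0\{a,c} + (0 + X))))) → -b-> m2
  m2 = 0\{a,c} + (0 + (rec X. c.b.(0\{a,c} + (0 + X)))) → -c-> m1
Reachable graph of Q (3 states):
  n0 = rec X. c.b.(0 + X + 0\{a,c}) → -c-> n1
  n1 = b.(0 + (rec X. c.b.(0 + X + 0\{a,c})) + 0\{a,c}) → -b-> n2
  n2 = 0 + (rec X. c.b.(0 + X + 0\{a,c})) + 0\{a,c} → -c-> n1
Coarsest stable partition (strong bisimilarity classes):
  B0 = {m0, m2, n0, n2}
  B1 = {m1, n1}
m0 ∈ B0, n0 ∈ B0 → same block
Bisimilar ⇒ trace-equivalent.

trace-equivalent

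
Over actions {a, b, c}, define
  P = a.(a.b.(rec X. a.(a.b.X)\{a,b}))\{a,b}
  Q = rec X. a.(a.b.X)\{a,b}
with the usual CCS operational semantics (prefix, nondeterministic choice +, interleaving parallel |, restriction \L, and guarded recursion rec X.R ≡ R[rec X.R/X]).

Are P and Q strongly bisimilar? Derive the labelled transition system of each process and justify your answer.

P's transition system — 2 states:
  s0 = a.(a.b.(rec X. a.(a.b.X)\{a,b}))\{a,b} → —a→ s1
  s1 = (a.b.(rec X. a.(a.b.X)\{a,b}))\{a,b} → ·
Q's transition system — 2 states:
  t0 = rec X. a.(a.b.X)\{a,b} → —a→ t1
  t1 = (a.b.(rec X. a.(a.b.X)\{a,b}))\{a,b} → ·
Partition-refinement fixed point:
  B0 = {s0, t0}
  B1 = {s1, t1}
s0 ∈ B0, t0 ∈ B0 → same block

bisimilar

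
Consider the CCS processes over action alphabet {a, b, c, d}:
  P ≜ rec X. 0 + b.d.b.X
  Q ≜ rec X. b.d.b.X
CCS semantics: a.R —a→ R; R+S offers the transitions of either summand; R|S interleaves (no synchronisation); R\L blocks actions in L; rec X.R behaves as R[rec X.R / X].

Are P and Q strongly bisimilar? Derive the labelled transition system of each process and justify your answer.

P's transition system — 3 states:
  s0 = rec X. 0 + b.d.b.X ⊢ --b--▸ s1
  s1 = d.b.(rec X. 0 + b.d.b.X) ⊢ --d--▸ s2
  s2 = b.(rec X. 0 + b.d.b.X) ⊢ --b--▸ s0
Q's transition system — 3 states:
  t0 = rec X. b.d.b.X ⊢ --b--▸ t1
  t1 = d.b.(rec X. b.d.b.X) ⊢ --d--▸ t2
  t2 = b.(rec X. b.d.b.X) ⊢ --b--▸ t0
Partition-refinement fixed point:
  B0 = {s0, t0}
  B1 = {s1, t1}
  B2 = {s2, t2}
s0 ∈ B0, t0 ∈ B0 → same block

YES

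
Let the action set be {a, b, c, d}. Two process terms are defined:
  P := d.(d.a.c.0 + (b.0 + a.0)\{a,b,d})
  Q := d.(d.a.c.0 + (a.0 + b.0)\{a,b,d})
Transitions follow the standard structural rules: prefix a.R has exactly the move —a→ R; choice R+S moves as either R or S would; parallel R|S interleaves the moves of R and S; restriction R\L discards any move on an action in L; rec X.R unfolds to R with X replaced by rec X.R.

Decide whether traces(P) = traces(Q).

Reachable graph of P (5 states):
  m0 = d.(d.a.c.0 + (b.0 + a.0)\{a,b,d}) | —d→ m1
  m1 = d.a.c.0 + (b.0 + a.0)\{a,b,d} | —d→ m2
  m2 = a.c.0 | —a→ m3
  m3 = c.0 | —c→ m4
  m4 = 0 | (no moves)
Reachable graph of Q (5 states):
  n0 = d.(d.a.c.0 + (a.0 + b.0)\{a,b,d}) | —d→ n1
  n1 = d.a.c.0 + (a.0 + b.0)\{a,b,d} | —d→ n2
  n2 = a.c.0 | —a→ n3
  n3 = c.0 | —c→ n4
  n4 = 0 | (no moves)
Bisimilarity quotient blocks:
  B0 = {m0, n0}
  B1 = {m1, n1}
  B2 = {m2, n2}
  B3 = {m3, n3}
  B4 = {m4, n4}
m0 ∈ B0, n0 ∈ B0 → same block
Bisimilar ⇒ trace-equivalent.

traces(P) = traces(Q)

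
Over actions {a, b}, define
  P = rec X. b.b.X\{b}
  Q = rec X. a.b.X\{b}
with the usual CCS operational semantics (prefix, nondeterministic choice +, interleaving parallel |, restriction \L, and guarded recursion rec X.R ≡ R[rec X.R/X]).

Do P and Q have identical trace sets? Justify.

P's transition system — 3 states:
  s0 = rec X. b.b.X\{b} | ··b··> s1
  s1 = b.(rec X. b.b.X\{b})\{b} | ··b··> s2
  s2 = (rec X. b.b.X\{b})\{b} | (no moves)
Q's transition system — 4 states:
  t0 = rec X. a.b.X\{b} | ··a··> t1
  t1 = b.(rec X. a.b.X\{b})\{b} | ··b··> t2
  t2 = (rec X. a.b.X\{b})\{b} | ··a··> t3
  t3 = (b.(rec X. a.b.X\{b})\{b})\{b} | (no moves)
Executing b from P (initial set {s0}):
  [1] b ⇒ {s1}
  ✓ P
Executing b from Q (initial set {t0}):
  [1] b ⇒ no successor for Q

traces(P) ≠ traces(Q) — witness ⟨b⟩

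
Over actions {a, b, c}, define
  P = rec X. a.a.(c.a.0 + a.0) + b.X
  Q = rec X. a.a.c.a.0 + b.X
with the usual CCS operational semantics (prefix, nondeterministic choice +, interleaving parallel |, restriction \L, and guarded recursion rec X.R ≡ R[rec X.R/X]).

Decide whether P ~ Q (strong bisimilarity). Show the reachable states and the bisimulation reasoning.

Reachable graph of P (5 states):
  m0 = rec X. a.a.(c.a.0 + a.0) + b.X has moves -a-> m1, -b-> m0
  m1 = a.(c.a.0 + a.0) has moves -a-> m2
  m2 = c.a.0 + a.0 has moves -a-> m3, -c-> m4
  m3 = 0 has moves (no moves)
  m4 = a.0 has moves -a-> m3
Reachable graph of Q (5 states):
  n0 = rec X. a.a.c.a.0 + b.X has moves -a-> n1, -b-> n0
  n1 = a.c.a.0 has moves -a-> n2
  n2 = c.a.0 has moves -c-> n3
  n3 = a.0 has moves -a-> n4
  n4 = 0 has moves (no moves)
Partition-refinement fixed point:
  B0 = {m0}
  B1 = {m1}
  B2 = {m2}
  B3 = {m3, n4}
  B4 = {m4, n3}
  B5 = {n0}
  B6 = {n1}
  B7 = {n2}
m0 ∈ B0, n0 ∈ B5 → different blocks

NO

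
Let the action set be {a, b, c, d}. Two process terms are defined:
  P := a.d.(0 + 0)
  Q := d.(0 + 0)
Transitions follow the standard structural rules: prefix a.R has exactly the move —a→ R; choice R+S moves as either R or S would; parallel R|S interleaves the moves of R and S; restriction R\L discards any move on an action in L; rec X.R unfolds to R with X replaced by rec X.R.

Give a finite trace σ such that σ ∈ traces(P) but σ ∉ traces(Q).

Reachable graph of P (3 states):
  p0 = a.d.(0 + 0) → —a→ p1
  p1 = d.(0 + 0) → —d→ p2
  p2 = 0 + 0 → stopped
Reachable graph of Q (2 states):
  q0 = d.(0 + 0) → —d→ q1
  q1 = 0 + 0 → stopped
Run σ = ⟨a⟩ on P: start {p0}
  [1] a ⇒ {p1}
  — P admits the full trace.
Run σ = ⟨a⟩ on Q: start {q0}
  [1] a ⇒ no successor for Q

a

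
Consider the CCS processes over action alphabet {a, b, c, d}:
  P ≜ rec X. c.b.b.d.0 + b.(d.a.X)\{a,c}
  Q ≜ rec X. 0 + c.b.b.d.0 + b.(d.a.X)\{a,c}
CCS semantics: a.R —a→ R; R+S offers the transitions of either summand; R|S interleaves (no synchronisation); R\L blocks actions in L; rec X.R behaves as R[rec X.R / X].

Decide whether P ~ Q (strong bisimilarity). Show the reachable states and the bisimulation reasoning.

P's transition system — 7 states:
  m0 = rec X. c.b.b.d.0 + b.(d.a.X)\{a,c} | -b-> m1, -c-> m2
  m1 = (d.a.(rec X. c.b.b.d.0 + b.(d.a.X)\{a,c}))\{a,c} | -d-> m3
  m2 = b.b.d.0 | -b-> m4
  m3 = (a.(rec X. c.b.b.d.0 + b.(d.a.X)\{a,c}))\{a,c} | deadlocked
  m4 = b.d.0 | -b-> m5
  m5 = d.0 | -d-> m6
  m6 = 0 | deadlocked
Q's transition system — 7 states:
  n0 = rec X. 0 + c.b.b.d.0 + b.(d.a.X)\{a,c} | -b-> n1, -c-> n2
  n1 = (d.a.(rec X. 0 + c.b.b.d.0 + b.(d.a.X)\{a,c}))\{a,c} | -d-> n3
  n2 = b.b.d.0 | -b-> n4
  n3 = (a.(rec X. 0 + c.b.b.d.0 + b.(d.a.X)\{a,c}))\{a,c} | deadlocked
  n4 = b.d.0 | -b-> n5
  n5 = d.0 | -d-> n6
  n6 = 0 | deadlocked
Bisimilarity quotient blocks:
  B0 = {m0, n0}
  B1 = {m2, n2}
  B2 = {m4, n4}
  B3 = {m1, m5, n1, n5}
  B4 = {m3, m6, n3, n6}
m0 ∈ B0, n0 ∈ B0 → same block

bisimilar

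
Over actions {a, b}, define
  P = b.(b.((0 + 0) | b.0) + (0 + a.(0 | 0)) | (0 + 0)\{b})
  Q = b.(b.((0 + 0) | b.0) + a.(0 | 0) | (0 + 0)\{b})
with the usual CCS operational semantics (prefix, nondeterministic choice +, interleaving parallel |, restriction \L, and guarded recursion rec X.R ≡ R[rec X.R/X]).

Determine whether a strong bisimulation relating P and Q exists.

P's transition system — 5 states:
  p0 = b.(b.((0 + 0) | b.0) + (0 + a.(0 | 0)) | (0 + 0)\{b}) | —b→ p1
  p1 = b.((0 + 0) | b.0) + (0 + a.(0 | 0)) | (0 + 0)\{b} | —a→ p2, —b→ p3
  p2 = 0 | 0 | (0 + 0)\{b} | (no moves)
  p3 = (0 + 0) | b.0 | —b→ p4
  p4 = (0 + 0) | 0 | (no moves)
Q's transition system — 5 states:
  q0 = b.(b.((0 + 0) | b.0) + a.(0 | 0) | (0 + 0)\{b}) | —b→ q1
  q1 = b.((0 + 0) | b.0) + a.(0 | 0) | (0 + 0)\{b} | —a→ q2, —b→ q3
  q2 = 0 | 0 | (0 + 0)\{b} | (no moves)
  q3 = (0 + 0) | b.0 | —b→ q4
  q4 = (0 + 0) | 0 | (no moves)
Partition-refinement fixed point:
  B0 = {p0, q0}
  B1 = {p1, q1}
  B2 = {p2, p4, q2, q4}
  B3 = {p3, q3}
p0 ∈ B0, q0 ∈ B0 → same block

bisimilar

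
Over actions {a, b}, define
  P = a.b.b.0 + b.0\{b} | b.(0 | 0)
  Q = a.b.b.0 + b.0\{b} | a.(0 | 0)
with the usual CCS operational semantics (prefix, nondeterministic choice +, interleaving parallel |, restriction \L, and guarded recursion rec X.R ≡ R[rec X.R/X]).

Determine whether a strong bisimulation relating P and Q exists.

P ≁ Q

P's transition system — 7 states:
  u0 = a.b.b.0 + b.0\{b} | b.(0 | 0) has moves -a-> u1, -b-> u2, -b-> u3
  u1 = b.b.0 has moves -b-> u4
  u2 = 0\{b} | b.(0 | 0) has moves -b-> u5
  u3 = b.0\{b} | (0 | 0) has moves -b-> u5
  u4 = b.0 has moves -b-> u6
  u5 = 0\{b} | (0 | 0) has moves (no moves)
  u6 = 0 has moves (no moves)
Q's transition system — 7 states:
  v0 = a.b.b.0 + b.0\{b} | a.(0 | 0) has moves -a-> v1, -a-> v2, -b-> v3
  v1 = b.0\{b} | (0 | 0) has moves -b-> v4
  v2 = b.b.0 has moves -b-> v5
  v3 = 0\{b} | a.(0 | 0) has moves -a-> v4
  v4 = 0\{b} | (0 | 0) has moves (no moves)
  v5 = b.0 has moves -b-> v6
  v6 = 0 has moves (no moves)
Bisimilarity quotient blocks:
  B0 = {u0}
  B1 = {u2, u3, u4, v1, v5}
  B2 = {u5, u6, v4, v6}
  B3 = {u1, v2}
  B4 = {v0}
  B5 = {v3}
u0 ∈ B0, v0 ∈ B4 → different blocks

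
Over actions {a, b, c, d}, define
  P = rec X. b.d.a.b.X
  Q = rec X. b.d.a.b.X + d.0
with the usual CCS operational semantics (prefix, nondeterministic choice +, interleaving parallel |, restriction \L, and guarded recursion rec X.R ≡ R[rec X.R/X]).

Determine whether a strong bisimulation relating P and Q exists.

Reachable graph of P (4 states):
  p0 = rec X. b.d.a.b.X ⊢ =b=> p1
  p1 = d.a.b.(rec X. b.d.a.b.X) ⊢ =d=> p2
  p2 = a.b.(rec X. b.d.a.b.X) ⊢ =a=> p3
  p3 = b.(rec X. b.d.a.b.X) ⊢ =b=> p0
Reachable graph of Q (5 states):
  q0 = rec X. b.d.a.b.X + d.0 ⊢ =b=> q1, =d=> q2
  q1 = d.a.b.(rec X. b.d.a.b.X + d.0) ⊢ =d=> q3
  q2 = 0 ⊢ (no moves)
  q3 = a.b.(rec X. b.d.a.b.X + d.0) ⊢ =a=> q4
  q4 = b.(rec X. b.d.a.b.X + d.0) ⊢ =b=> q0
Bisimilarity quotient blocks:
  B0 = {p0}
  B1 = {p1}
  B2 = {p2}
  B3 = {p3}
  B4 = {q0}
  B5 = {q2}
  B6 = {q1}
  B7 = {q3}
  B8 = {q4}
p0 ∈ B0, q0 ∈ B4 → different blocks

NO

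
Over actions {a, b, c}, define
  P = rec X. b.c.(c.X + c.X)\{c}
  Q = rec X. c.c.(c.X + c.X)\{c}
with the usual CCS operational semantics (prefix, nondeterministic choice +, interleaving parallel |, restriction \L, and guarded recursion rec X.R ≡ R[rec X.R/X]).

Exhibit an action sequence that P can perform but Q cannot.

b

LTS(P): 3 reachable states
  s0 = rec X. b.c.(c.X + c.X)\{c} → =b=> s1
  s1 = c.(c.(rec X. b.c.(c.X + c.X)\{c}) + c.(rec X. b.c.(c.X + c.X)\{c}))\{c} → =c=> s2
  s2 = (c.(rec X. b.c.(c.X + c.X)\{c}) + c.(rec X. b.c.(c.X + c.X)\{c}))\{c} → ·
LTS(Q): 3 reachable states
  t0 = rec X. c.c.(c.X + c.X)\{c} → =c=> t1
  t1 = c.(c.(rec X. c.c.(c.X + c.X)\{c}) + c.(rec X. c.c.(c.X + c.X)\{c}))\{c} → =c=> t2
  t2 = (c.(rec X. c.c.(c.X + c.X)\{c}) + c.(rec X. c.c.(c.X + c.X)\{c}))\{c} → ·
Run σ = ⟨b⟩ on P: start {s0}
  [1] b ⇒ {s1}
  P completes σ.
Run σ = ⟨b⟩ on Q: start {t0}
  [1] b ⇒ ∅  — Q cannot continue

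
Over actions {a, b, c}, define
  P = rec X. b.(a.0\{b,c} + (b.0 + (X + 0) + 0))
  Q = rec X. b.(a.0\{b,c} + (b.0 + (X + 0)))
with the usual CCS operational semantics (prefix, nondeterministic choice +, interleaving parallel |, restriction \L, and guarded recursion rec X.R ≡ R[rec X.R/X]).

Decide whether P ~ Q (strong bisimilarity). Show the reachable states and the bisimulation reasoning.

P's transition system — 4 states:
  m0 = rec X. b.(a.0\{b,c} + (b.0 + (X + 0) + 0)) :: -b-> m1
  m1 = a.0\{b,c} + (b.0 + ((rec X. b.(a.0\{b,c} + (b.0 + (X + 0) + 0))) + 0) + 0) :: -a-> m2, -b-> m1, -b-> m3
  m2 = 0\{b,c} :: ∅
  m3 = 0 :: ∅
Q's transition system — 4 states:
  n0 = rec X. b.(a.0\{b,c} + (b.0 + (X + 0))) :: -b-> n1
  n1 = a.0\{b,c} + (b.0 + ((rec X. b.(a.0\{b,c} + (b.0 + (X + 0)))) + 0)) :: -a-> n2, -b-> n1, -b-> n3
  n2 = 0\{b,c} :: ∅
  n3 = 0 :: ∅
Coarsest stable partition (strong bisimilarity classes):
  B0 = {m0, n0}
  B1 = {m1, n1}
  B2 = {m2, m3, n2, n3}
m0 ∈ B0, n0 ∈ B0 → same block

bisimilar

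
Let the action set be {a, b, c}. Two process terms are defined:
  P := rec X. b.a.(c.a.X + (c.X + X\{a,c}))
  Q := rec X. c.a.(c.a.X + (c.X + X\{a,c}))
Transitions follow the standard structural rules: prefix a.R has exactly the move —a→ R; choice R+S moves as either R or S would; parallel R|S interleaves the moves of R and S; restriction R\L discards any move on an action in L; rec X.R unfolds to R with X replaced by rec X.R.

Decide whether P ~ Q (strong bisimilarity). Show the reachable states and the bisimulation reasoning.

NO

Reachable graph of P (5 states):
  u0 = rec X. b.a.(c.a.X + (c.X + X\{a,c})) :: ··b··> u1
  u1 = a.(c.a.(rec X. b.a.(c.a.X + (c.X + X\{a,c}))) + (c.(rec X. b.a.(c.a.X + (c.X + X\{a,c}))) + (rec X. b.a.(c.a.X + (c.X + X\{a,c})))\{a,c})) :: ··a··> u2
  u2 = c.a.(rec X. b.a.(c.a.X + (c.X + X\{a,c}))) + (c.(rec X. b.a.(c.a.X + (c.X + X\{a,c}))) + (rec X. b.a.(c.a.X + (c.X + X\{a,c})))\{a,c}) :: ··b··> u3, ··c··> u0, ··c··> u4
  u3 = (a.(c.a.(rec X. b.a.(c.a.X + (c.X + X\{a,c}))) + (c.(rec X. b.a.(c.a.X + (c.X + X\{a,c}))) + (rec X. b.a.(c.a.X + (c.X + X\{a,c})))\{a,c})))\{a,c} :: ∅
  u4 = a.(rec X. b.a.(c.a.X + (c.X + X\{a,c}))) :: ··a··> u0
Reachable graph of Q (4 states):
  v0 = rec X. c.a.(c.a.X + (c.X + X\{a,c})) :: ··c··> v1
  v1 = a.(c.a.(rec X. c.a.(c.a.X + (c.X + X\{a,c}))) + (c.(rec X. c.a.(c.a.X + (c.X + X\{a,c}))) + (rec X. c.a.(c.a.X + (c.X + X\{a,c})))\{a,c})) :: ··a··> v2
  v2 = c.a.(rec X. c.a.(c.a.X + (c.X + X\{a,c}))) + (c.(rec X. c.a.(c.a.X + (c.X + X\{a,c}))) + (rec X. c.a.(c.a.X + (c.X + X\{a,c})))\{a,c}) :: ··c··> v0, ··c··> v3
  v3 = a.(rec X. c.a.(c.a.X + (c.X + X\{a,c}))) :: ··a··> v0
Bisimilarity quotient blocks:
  B0 = {u0}
  B1 = {u1}
  B2 = {u2}
  B3 = {u3}
  B4 = {u4}
  B5 = {v0}
  B6 = {v1}
  B7 = {v2}
  B8 = {v3}
u0 ∈ B0, v0 ∈ B5 → different blocks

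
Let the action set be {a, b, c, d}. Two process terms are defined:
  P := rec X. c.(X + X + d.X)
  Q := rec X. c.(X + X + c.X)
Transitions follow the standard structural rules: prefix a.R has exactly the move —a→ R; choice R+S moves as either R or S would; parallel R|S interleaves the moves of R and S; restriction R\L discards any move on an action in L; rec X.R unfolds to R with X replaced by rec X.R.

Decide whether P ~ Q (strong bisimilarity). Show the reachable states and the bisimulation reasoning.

P ≁ Q

LTS(P): 2 reachable states
  u0 = rec X. c.(X + X + d.X) → --c--▸ u1
  u1 = (rec X. c.(X + X + d.X)) + (rec X. c.(X + X + d.X)) + d.(rec X. c.(X + X + d.X)) → --c--▸ u1, --d--▸ u0
LTS(Q): 2 reachable states
  v0 = rec X. c.(X + X + c.X) → --c--▸ v1
  v1 = (rec X. c.(X + X + c.X)) + (rec X. c.(X + X + c.X)) + c.(rec X. c.(X + X + c.X)) → --c--▸ v0, --c--▸ v1
Coarsest stable partition (strong bisimilarity classes):
  B0 = {u0}
  B1 = {u1}
  B2 = {v0, v1}
u0 ∈ B0, v0 ∈ B2 → different blocks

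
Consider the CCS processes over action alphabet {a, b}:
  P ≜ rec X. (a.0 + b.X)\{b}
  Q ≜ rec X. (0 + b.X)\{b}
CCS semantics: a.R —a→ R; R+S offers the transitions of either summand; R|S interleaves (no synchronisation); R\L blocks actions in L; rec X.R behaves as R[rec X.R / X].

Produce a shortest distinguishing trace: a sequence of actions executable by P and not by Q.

a

Reachable graph of P (2 states):
  s0 = rec X. (a.0 + b.X)\{b} has moves =a=> s1
  s1 = 0\{b} has moves ·
Reachable graph of Q (1 states):
  t0 = rec X. (0 + b.X)\{b} has moves ·
Trace ⟨a⟩ through P, begin at {s0}:
  [1] a ⇒ {s1}
  — P admits the full trace.
Trace ⟨a⟩ through Q, begin at {t0}:
  [1] a ⇒ no successor for Q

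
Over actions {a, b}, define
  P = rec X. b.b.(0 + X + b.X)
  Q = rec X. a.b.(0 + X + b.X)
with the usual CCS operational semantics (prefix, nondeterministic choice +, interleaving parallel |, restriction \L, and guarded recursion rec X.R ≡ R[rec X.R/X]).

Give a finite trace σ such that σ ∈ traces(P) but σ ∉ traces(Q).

b

LTS(P): 3 reachable states
  m0 = rec X. b.b.(0 + X + b.X) has moves --b--▸ m1
  m1 = b.(0 + (rec X. b.b.(0 + X + b.X)) + b.(rec X. b.b.(0 + X + b.X))) has moves --b--▸ m2
  m2 = 0 + (rec X. b.b.(0 + X + b.X)) + b.(rec X. b.b.(0 + X + b.X)) has moves --b--▸ m0, --b--▸ m1
LTS(Q): 3 reachable states
  n0 = rec X. a.b.(0 + X + b.X) has moves --a--▸ n1
  n1 = b.(0 + (rec X. a.b.(0 + X + b.X)) + b.(rec X. a.b.(0 + X + b.X))) has moves --b--▸ n2
  n2 = 0 + (rec X. a.b.(0 + X + b.X)) + b.(rec X. a.b.(0 + X + b.X)) has moves --a--▸ n1, --b--▸ n0
Trace ⟨b⟩ through P, begin at {m0}:
  [1] b ⇒ {m1}
  ✓ P
Trace ⟨b⟩ through Q, begin at {n0}:
  [1] b ⇒ no successor for Q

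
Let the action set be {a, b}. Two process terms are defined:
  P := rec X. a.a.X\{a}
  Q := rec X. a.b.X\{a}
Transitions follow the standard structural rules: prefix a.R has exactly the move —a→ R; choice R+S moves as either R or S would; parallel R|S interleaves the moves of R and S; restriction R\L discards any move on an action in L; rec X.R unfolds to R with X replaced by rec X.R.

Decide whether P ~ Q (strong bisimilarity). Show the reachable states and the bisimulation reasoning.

LTS(P): 3 reachable states
  p0 = rec X. a.a.X\{a} | —a→ p1
  p1 = a.(rec X. a.a.X\{a})\{a} | —a→ p2
  p2 = (rec X. a.a.X\{a})\{a} | ·
LTS(Q): 3 reachable states
  q0 = rec X. a.b.X\{a} | —a→ q1
  q1 = b.(rec X. a.b.X\{a})\{a} | —b→ q2
  q2 = (rec X. a.b.X\{a})\{a} | ·
Partition-refinement fixed point:
  B0 = {p0}
  B1 = {p1}
  B2 = {p2, q2}
  B3 = {q0}
  B4 = {q1}
p0 ∈ B0, q0 ∈ B3 → different blocks

P ≁ Q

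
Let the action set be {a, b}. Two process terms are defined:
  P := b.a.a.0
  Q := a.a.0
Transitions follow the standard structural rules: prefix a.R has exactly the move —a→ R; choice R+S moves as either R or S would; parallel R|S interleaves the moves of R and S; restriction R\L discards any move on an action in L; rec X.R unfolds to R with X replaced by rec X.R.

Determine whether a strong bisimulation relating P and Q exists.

LTS(P): 4 reachable states
  s0 = b.a.a.0 :: --b--▸ s1
  s1 = a.a.0 :: --a--▸ s2
  s2 = a.0 :: --a--▸ s3
  s3 = 0 :: ·
LTS(Q): 3 reachable states
  t0 = a.a.0 :: --a--▸ t1
  t1 = a.0 :: --a--▸ t2
  t2 = 0 :: ·
Bisimilarity quotient blocks:
  B0 = {s0}
  B1 = {s1, t0}
  B2 = {s2, t1}
  B3 = {s3, t2}
s0 ∈ B0, t0 ∈ B1 → different blocks

not bisimilar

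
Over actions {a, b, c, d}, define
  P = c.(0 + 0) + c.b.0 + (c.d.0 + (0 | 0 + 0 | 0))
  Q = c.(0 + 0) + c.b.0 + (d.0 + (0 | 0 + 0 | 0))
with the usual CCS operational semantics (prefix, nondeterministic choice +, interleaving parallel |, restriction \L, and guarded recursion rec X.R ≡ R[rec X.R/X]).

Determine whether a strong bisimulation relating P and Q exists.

P ≁ Q

Reachable graph of P (5 states):
  u0 = c.(0 + 0) + c.b.0 + (c.d.0 + (0 | 0 + 0 | 0)) has moves ··c··> u1, ··c··> u2, ··c··> u3
  u1 = 0 + 0 has moves deadlocked
  u2 = b.0 has moves ··b··> u4
  u3 = d.0 has moves ··d··> u4
  u4 = 0 has moves deadlocked
Reachable graph of Q (4 states):
  v0 = c.(0 + 0) + c.b.0 + (d.0 + (0 | 0 + 0 | 0)) has moves ··c··> v1, ··c··> v2, ··d··> v3
  v1 = 0 + 0 has moves deadlocked
  v2 = b.0 has moves ··b··> v3
  v3 = 0 has moves deadlocked
Bisimilarity quotient blocks:
  B0 = {u0}
  B1 = {u3}
  B2 = {u1, u4, v1, v3}
  B3 = {u2, v2}
  B4 = {v0}
u0 ∈ B0, v0 ∈ B4 → different blocks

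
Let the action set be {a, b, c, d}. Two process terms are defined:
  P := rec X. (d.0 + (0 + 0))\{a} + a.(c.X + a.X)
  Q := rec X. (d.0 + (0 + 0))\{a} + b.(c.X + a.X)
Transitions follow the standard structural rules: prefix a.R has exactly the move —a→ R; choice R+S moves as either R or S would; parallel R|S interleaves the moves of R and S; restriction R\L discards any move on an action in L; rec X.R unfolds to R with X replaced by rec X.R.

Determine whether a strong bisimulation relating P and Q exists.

Reachable graph of P (3 states):
  s0 = rec X. (d.0 + (0 + 0))\{a} + a.(c.X + a.X) | -a-> s1, -d-> s2
  s1 = c.(rec X. (d.0 + (0 + 0))\{a} + a.(c.X + a.X)) + a.(rec X. (d.0 + (0 + 0))\{a} + a.(c.X + a.X)) | -a-> s0, -c-> s0
  s2 = 0\{a} | ·
Reachable graph of Q (3 states):
  t0 = rec X. (d.0 + (0 + 0))\{a} + b.(c.X + a.X) | -b-> t1, -d-> t2
  t1 = c.(rec X. (d.0 + (0 + 0))\{a} + b.(c.X + a.X)) + a.(rec X. (d.0 + (0 + 0))\{a} + b.(c.X + a.X)) | -a-> t0, -c-> t0
  t2 = 0\{a} | ·
Coarsest stable partition (strong bisimilarity classes):
  B0 = {s0}
  B1 = {s1}
  B2 = {s2, t2}
  B3 = {t0}
  B4 = {t1}
s0 ∈ B0, t0 ∈ B3 → different blocks

P ≁ Q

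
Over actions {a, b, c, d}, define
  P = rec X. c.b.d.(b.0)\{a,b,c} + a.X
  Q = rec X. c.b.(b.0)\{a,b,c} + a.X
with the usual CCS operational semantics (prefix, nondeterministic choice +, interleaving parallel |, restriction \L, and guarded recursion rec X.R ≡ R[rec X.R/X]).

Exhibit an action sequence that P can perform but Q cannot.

P's transition system — 4 states:
  m0 = rec X. c.b.d.(b.0)\{a,b,c} + a.X :: ··a··> m0, ··c··> m1
  m1 = b.d.(b.0)\{a,b,c} :: ··b··> m2
  m2 = d.(b.0)\{a,b,c} :: ··d··> m3
  m3 = (b.0)\{a,b,c} :: (no moves)
Q's transition system — 3 states:
  n0 = rec X. c.b.(b.0)\{a,b,c} + a.X :: ··a··> n0, ··c··> n1
  n1 = b.(b.0)\{a,b,c} :: ··b··> n2
  n2 = (b.0)\{a,b,c} :: (no moves)
Executing cbd from P (initial set {m0}):
  after c @ step 1: {m1}
  after b @ step 2: {m2}
  after d @ step 3: {m3}
  ✓ P
Executing cbd from Q (initial set {n0}):
  after c @ step 1: {n1}
  after b @ step 2: {n2}
  after d @ step 3: no successor for Q

cbd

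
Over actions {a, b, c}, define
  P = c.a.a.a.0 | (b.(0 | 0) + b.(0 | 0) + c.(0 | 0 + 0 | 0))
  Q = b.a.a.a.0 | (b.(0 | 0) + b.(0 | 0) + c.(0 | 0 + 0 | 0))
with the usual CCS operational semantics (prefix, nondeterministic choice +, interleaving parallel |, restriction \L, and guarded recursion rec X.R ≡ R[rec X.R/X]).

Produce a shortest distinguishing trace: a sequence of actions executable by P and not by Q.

ca

Reachable graph of P (15 states):
  u0 = c.a.a.a.0 | (b.(0 | 0) + b.(0 | 0) + c.(0 | 0 + 0 | 0)) | -b-> u1, -c-> u2, -c-> u3
  u1 = c.a.a.a.0 | (0 | 0) | -c-> u4
  u2 = a.a.a.0 | (b.(0 | 0) + b.(0 | 0) + c.(0 | 0 + 0 | 0)) | -a-> u5, -b-> u4, -c-> u6
  u3 = c.a.a.a.0 | (0 | 0 + 0 | 0) | -c-> u6
  u4 = a.a.a.0 | (0 | 0) | -a-> u7
  u5 = a.a.0 | (b.(0 | 0) + b.(0 | 0) + c.(0 | 0 + 0 | 0)) | -a-> u8, -b-> u7, -c-> u9
  u6 = a.a.a.0 | (0 | 0 + 0 | 0) | -a-> u9
  u7 = a.a.0 | (0 | 0) | -a-> u10
  u8 = a.0 | (b.(0 | 0) + b.(0 | 0) + c.(0 | 0 + 0 | 0)) | -a-> u11, -b-> u10, -c-> u12
  u9 = a.a.0 | (0 | 0 + 0 | 0) | -a-> u12
  u10 = a.0 | (0 | 0) | -a-> u13
  u11 = 0 | (b.(0 | 0) + b.(0 | 0) + c.(0 | 0 + 0 | 0)) | -b-> u13, -c-> u14
  u12 = a.0 | (0 | 0 + 0 | 0) | -a-> u14
  u13 = 0 | (0 | 0) | deadlocked
  u14 = 0 | (0 | 0 + 0 | 0) | deadlocked
Reachable graph of Q (15 states):
  v0 = b.a.a.a.0 | (b.(0 | 0) + b.(0 | 0) + c.(0 | 0 + 0 | 0)) | -b-> v1, -b-> v2, -c-> v3
  v1 = a.a.a.0 | (b.(0 | 0) + b.(0 | 0) + c.(0 | 0 + 0 | 0)) | -a-> v4, -b-> v5, -c-> v6
  v2 = b.a.a.a.0 | (0 | 0) | -b-> v5
  v3 = b.a.a.a.0 | (0 | 0 + 0 | 0) | -b-> v6
  v4 = a.a.0 | (b.(0 | 0) + b.(0 | 0) + c.(0 | 0 + 0 | 0)) | -a-> v7, -b-> v8, -c-> v9
  v5 = a.a.a.0 | (0 | 0) | -a-> v8
  v6 = a.a.a.0 | (0 | 0 + 0 | 0) | -a-> v9
  v7 = a.0 | (b.(0 | 0) + b.(0 | 0) + c.(0 | 0 + 0 | 0)) | -a-> v10, -b-> v11, -c-> v12
  v8 = a.a.0 | (0 | 0) | -a-> v11
  v9 = a.a.0 | (0 | 0 + 0 | 0) | -a-> v12
  v10 = 0 | (b.(0 | 0) + b.(0 | 0) + c.(0 | 0 + 0 | 0)) | -b-> v13, -c-> v14
  v11 = a.0 | (0 | 0) | -a-> v13
  v12 = a.0 | (0 | 0 + 0 | 0) | -a-> v14
  v13 = 0 | (0 | 0) | deadlocked
  v14 = 0 | (0 | 0 + 0 | 0) | deadlocked
Trace ⟨ca⟩ through P, begin at {u0}:
  [1] c ⇒ {u2, u3}
  [2] a ⇒ {u5}
  — P admits the full trace.
Trace ⟨ca⟩ through Q, begin at {v0}:
  [1] c ⇒ {v3}
  [2] a ⇒ no successor for Q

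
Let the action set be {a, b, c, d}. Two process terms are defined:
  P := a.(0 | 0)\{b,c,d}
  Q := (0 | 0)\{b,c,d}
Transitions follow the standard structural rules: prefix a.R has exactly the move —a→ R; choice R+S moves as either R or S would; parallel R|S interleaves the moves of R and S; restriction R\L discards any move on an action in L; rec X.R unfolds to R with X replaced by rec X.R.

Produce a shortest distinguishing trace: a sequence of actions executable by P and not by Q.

Reachable graph of P (2 states):
  p0 = a.(0 | 0)\{b,c,d} | --a--▸ p1
  p1 = (0 | 0)\{b,c,d} | ∅
Reachable graph of Q (1 states):
  q0 = (0 | 0)\{b,c,d} | ∅
Executing a from P (initial set {p0}):
  after a @ step 1: {p1}
  P completes σ.
Executing a from Q (initial set {q0}):
  after a @ step 1: no successor for Q

a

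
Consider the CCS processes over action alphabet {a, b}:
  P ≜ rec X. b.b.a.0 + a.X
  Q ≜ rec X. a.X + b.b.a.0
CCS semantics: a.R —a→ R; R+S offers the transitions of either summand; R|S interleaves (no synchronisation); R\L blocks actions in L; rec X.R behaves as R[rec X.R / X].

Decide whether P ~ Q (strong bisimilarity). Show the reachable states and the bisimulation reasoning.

LTS(P): 4 reachable states
  m0 = rec X. b.b.a.0 + a.X has moves —a→ m0, —b→ m1
  m1 = b.a.0 has moves —b→ m2
  m2 = a.0 has moves —a→ m3
  m3 = 0 has moves stopped
LTS(Q): 4 reachable states
  n0 = rec X. a.X + b.b.a.0 has moves —a→ n0, —b→ n1
  n1 = b.a.0 has moves —b→ n2
  n2 = a.0 has moves —a→ n3
  n3 = 0 has moves stopped
Partition-refinement fixed point:
  B0 = {m0, n0}
  B1 = {m1, n1}
  B2 = {m2, n2}
  B3 = {m3, n3}
m0 ∈ B0, n0 ∈ B0 → same block

bisimilar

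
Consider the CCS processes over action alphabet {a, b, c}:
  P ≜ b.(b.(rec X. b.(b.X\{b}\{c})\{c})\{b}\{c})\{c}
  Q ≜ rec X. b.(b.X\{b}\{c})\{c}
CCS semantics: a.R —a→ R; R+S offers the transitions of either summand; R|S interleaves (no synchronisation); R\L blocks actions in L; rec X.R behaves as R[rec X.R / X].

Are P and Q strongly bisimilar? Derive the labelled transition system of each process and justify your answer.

bisimilar

P's transition system — 3 states:
  s0 = b.(b.(rec X. b.(b.X\{b}\{c})\{c})\{b}\{c})\{c} has moves =b=> s1
  s1 = (b.(rec X. b.(b.X\{b}\{c})\{c})\{b}\{c})\{c} has moves =b=> s2
  s2 = (rec X. b.(b.X\{b}\{c})\{c})\{b}\{c}\{c} has moves ∅
Q's transition system — 3 states:
  t0 = rec X. b.(b.X\{b}\{c})\{c} has moves =b=> t1
  t1 = (b.(rec X. b.(b.X\{b}\{c})\{c})\{b}\{c})\{c} has moves =b=> t2
  t2 = (rec X. b.(b.X\{b}\{c})\{c})\{b}\{c}\{c} has moves ∅
Bisimilarity quotient blocks:
  B0 = {s0, t0}
  B1 = {s1, t1}
  B2 = {s2, t2}
s0 ∈ B0, t0 ∈ B0 → same block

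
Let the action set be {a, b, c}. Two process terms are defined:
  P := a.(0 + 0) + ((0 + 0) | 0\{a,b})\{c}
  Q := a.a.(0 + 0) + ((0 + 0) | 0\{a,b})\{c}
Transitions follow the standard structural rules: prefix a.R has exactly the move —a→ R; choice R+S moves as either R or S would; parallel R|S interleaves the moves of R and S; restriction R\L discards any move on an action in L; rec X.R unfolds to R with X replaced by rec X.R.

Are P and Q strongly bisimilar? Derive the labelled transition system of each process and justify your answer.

LTS(P): 2 reachable states
  m0 = a.(0 + 0) + ((0 + 0) | 0\{a,b})\{c} ⊢ -a-> m1
  m1 = 0 + 0 ⊢ (no moves)
LTS(Q): 3 reachable states
  n0 = a.a.(0 + 0) + ((0 + 0) | 0\{a,b})\{c} ⊢ -a-> n1
  n1 = a.(0 + 0) ⊢ -a-> n2
  n2 = 0 + 0 ⊢ (no moves)
Bisimilarity quotient blocks:
  B0 = {m0, n1}
  B1 = {m1, n2}
  B2 = {n0}
m0 ∈ B0, n0 ∈ B2 → different blocks

P ≁ Q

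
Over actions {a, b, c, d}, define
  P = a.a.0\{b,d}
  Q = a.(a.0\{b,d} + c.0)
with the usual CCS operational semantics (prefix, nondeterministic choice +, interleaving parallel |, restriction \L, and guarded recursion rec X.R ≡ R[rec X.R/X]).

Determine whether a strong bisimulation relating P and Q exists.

NO

Reachable graph of P (3 states):
  u0 = a.a.0\{b,d} has moves -a-> u1
  u1 = a.0\{b,d} has moves -a-> u2
  u2 = 0\{b,d} has moves ∅
Reachable graph of Q (4 states):
  v0 = a.(a.0\{b,d} + c.0) has moves -a-> v1
  v1 = a.0\{b,d} + c.0 has moves -a-> v2, -c-> v3
  v2 = 0\{b,d} has moves ∅
  v3 = 0 has moves ∅
Bisimilarity quotient blocks:
  B0 = {u0}
  B1 = {u1}
  B2 = {u2, v2, v3}
  B3 = {v0}
  B4 = {v1}
u0 ∈ B0, v0 ∈ B3 → different blocks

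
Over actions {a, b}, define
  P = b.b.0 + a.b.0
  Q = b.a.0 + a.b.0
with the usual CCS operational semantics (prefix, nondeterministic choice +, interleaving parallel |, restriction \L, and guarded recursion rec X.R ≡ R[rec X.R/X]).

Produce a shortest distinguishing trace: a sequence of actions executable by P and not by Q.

bb

LTS(P): 3 reachable states
  u0 = b.b.0 + a.b.0 has moves —a→ u1, —b→ u1
  u1 = b.0 has moves —b→ u2
  u2 = 0 has moves ·
LTS(Q): 4 reachable states
  v0 = b.a.0 + a.b.0 has moves —a→ v1, —b→ v2
  v1 = b.0 has moves —b→ v3
  v2 = a.0 has moves —a→ v3
  v3 = 0 has moves ·
Executing bb from P (initial set {u0}):
  [1] b ⇒ {u1}
  [2] b ⇒ {u2}
  — P admits the full trace.
Executing bb from Q (initial set {v0}):
  [1] b ⇒ {v2}
  [2] b ⇒ ∅  — Q cannot continue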